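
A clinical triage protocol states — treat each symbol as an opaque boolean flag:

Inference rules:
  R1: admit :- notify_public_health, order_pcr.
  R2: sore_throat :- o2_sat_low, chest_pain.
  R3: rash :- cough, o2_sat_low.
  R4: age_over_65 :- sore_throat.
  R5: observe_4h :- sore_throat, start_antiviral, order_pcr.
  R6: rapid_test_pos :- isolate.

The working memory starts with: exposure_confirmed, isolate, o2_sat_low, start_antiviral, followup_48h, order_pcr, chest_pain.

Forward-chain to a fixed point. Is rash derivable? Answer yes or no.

no

Round 1 fires R2, R6, giving sore_throat, rapid_test_pos.
Round 2 fires R4, R5, giving age_over_65, observe_4h.
Fixed point reached. rash is concluded only by R3; R3 needs cough (never derived).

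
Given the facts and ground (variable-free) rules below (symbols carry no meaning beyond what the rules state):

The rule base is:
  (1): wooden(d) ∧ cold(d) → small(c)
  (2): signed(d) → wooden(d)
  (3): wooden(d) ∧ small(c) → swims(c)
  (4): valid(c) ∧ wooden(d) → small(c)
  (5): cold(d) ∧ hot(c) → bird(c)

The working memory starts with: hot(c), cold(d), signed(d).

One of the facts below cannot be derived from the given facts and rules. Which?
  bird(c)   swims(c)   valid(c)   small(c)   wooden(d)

Round 1: (2) [signed(d) → wooden(d)]; (5) [cold(d) ∧ hot(c) → bird(c)]. New: wooden(d), bird(c).
Round 2: (1) [wooden(d) ∧ cold(d) → small(c)]. New: small(c).
Round 3: (3) [wooden(d) ∧ small(c) → swims(c)]. New: swims(c).
Derived: bird(c) (round 1), swims(c) (round 3), small(c) (round 2), wooden(d) (round 1). valid(c) never appears in any round.

valid(c)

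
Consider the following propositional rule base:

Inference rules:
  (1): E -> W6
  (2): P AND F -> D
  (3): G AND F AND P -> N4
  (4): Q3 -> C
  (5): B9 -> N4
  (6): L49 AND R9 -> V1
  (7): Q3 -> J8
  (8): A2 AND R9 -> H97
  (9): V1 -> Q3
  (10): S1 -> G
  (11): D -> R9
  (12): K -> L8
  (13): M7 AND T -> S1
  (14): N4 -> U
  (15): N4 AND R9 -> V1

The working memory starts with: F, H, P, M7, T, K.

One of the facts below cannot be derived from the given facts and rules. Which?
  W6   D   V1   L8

W6

Round 1 — (2), (12), (13), derive D, L8, S1.
Round 2 — (10), (11), derive G, R9.
Round 3 — (3), derive N4.
Round 4 — (14), (15), derive U, V1.
Round 5 — (9), derive Q3.
Round 6 — (4), (7), derive C, J8.
Derived: L8 (round 1), D (round 1), V1 (round 4). W6 never appears in any round.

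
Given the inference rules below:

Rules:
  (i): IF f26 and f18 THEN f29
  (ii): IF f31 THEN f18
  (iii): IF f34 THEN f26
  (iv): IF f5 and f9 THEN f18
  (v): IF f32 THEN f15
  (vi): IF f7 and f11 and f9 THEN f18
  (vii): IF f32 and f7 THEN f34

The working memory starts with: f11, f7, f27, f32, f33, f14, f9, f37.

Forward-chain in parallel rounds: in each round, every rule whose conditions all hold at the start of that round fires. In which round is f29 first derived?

3

[1] (v) [IF f32 THEN f15]; (vi) [IF f7 and f11 and f9 THEN f18]; (vii) [IF f32 and f7 THEN f34]. ⇒ new: f15, f18, f34.
[2] (iii) [IF f34 THEN f26]. ⇒ new: f26.
[3] (i) [IF f26 and f18 THEN f29]. ⇒ new: f29.
f29 first appears in round 3.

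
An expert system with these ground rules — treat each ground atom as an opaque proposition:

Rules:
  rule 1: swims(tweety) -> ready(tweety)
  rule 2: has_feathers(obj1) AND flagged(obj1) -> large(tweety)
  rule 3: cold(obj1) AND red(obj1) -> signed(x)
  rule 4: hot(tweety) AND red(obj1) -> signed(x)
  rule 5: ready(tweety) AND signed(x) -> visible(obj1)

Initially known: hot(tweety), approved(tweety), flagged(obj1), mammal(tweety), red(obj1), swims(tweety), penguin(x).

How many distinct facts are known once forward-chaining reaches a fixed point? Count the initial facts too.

Round 1: rule 1 [swims(tweety) -> ready(tweety)]; rule 4 [hot(tweety) AND red(obj1) -> signed(x)]. Adds ready(tweety), signed(x).
Round 2: rule 5 [ready(tweety) AND signed(x) -> visible(obj1)]. Adds visible(obj1).
Closure: {approved(tweety), flagged(obj1), hot(tweety), mammal(tweety), penguin(x), ready(tweety), red(obj1), signed(x), swims(tweety), visible(obj1)} — 10 facts.

10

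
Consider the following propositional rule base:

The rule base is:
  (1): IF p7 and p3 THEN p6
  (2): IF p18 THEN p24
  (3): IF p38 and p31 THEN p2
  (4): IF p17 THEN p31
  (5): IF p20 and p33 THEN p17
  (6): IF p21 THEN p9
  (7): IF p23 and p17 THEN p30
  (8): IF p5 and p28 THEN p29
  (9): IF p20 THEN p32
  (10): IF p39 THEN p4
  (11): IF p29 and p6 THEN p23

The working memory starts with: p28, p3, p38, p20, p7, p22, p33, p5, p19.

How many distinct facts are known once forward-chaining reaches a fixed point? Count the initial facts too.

Round 1 fires (1), (5), (8), (9), giving p6, p17, p29, p32.
Round 2 fires (4), (11), giving p31, p23.
Round 3 fires (3), (7), giving p2, p30.
Closure: {p17, p19, p2, p20, p22, p23, p28, p29, p3, p30, p31, p32, p33, p38, p5, p6, p7} — 17 facts.

17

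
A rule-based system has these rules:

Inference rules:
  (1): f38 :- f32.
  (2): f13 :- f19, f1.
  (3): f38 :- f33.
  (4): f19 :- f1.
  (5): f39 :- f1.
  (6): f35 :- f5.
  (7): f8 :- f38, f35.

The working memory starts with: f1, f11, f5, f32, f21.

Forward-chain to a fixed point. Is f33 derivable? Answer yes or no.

no

Round 1: (1) [f38 :- f32.]; (4) [f19 :- f1.]; (5) [f39 :- f1.]; (6) [f35 :- f5.]. Adds f38, f19, f39, f35.
Round 2: (2) [f13 :- f19, f1.]; (7) [f8 :- f38, f35.]. Adds f13, f8.
Fixed point reached. No rule has f33 as a consequent, and it is not given.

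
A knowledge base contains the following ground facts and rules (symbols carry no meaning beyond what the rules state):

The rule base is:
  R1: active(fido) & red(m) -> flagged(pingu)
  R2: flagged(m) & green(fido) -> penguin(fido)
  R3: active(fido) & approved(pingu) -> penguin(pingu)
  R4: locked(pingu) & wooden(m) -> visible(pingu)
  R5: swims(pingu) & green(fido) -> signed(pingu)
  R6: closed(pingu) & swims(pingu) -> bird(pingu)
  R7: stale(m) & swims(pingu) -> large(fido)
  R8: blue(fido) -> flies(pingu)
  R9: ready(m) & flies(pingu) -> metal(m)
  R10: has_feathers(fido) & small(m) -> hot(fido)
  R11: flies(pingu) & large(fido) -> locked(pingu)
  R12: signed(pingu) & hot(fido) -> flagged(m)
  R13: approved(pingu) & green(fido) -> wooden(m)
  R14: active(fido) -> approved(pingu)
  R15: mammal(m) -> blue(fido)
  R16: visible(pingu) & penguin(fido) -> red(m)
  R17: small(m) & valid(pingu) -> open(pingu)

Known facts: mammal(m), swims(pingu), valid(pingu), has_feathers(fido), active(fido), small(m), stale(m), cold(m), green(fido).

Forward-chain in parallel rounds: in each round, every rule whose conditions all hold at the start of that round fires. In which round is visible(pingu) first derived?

4

Round 1 fires R5, R7, R10, R14, R15, R17, giving signed(pingu), large(fido), hot(fido), approved(pingu), blue(fido), open(pingu).
Round 2 fires R3, R8, R12, R13, giving penguin(pingu), flies(pingu), flagged(m), wooden(m).
Round 3 fires R2, R11, giving penguin(fido), locked(pingu).
Round 4 fires R4, giving visible(pingu).
visible(pingu) first appears in round 4.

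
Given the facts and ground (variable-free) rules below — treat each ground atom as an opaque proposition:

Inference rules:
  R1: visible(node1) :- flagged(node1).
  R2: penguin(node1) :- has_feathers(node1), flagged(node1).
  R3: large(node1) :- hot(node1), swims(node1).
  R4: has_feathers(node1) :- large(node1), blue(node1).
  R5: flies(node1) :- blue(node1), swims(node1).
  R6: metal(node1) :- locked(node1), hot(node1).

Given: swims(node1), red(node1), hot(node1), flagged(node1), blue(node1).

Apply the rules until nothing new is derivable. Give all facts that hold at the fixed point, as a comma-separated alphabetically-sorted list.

blue(node1), flagged(node1), flies(node1), has_feathers(node1), hot(node1), large(node1), penguin(node1), red(node1), swims(node1), visible(node1)

Round 1 — R1, R3, R5, derive visible(node1), large(node1), flies(node1).
Round 2 — R4, derive has_feathers(node1).
Round 3 — R2, derive penguin(node1).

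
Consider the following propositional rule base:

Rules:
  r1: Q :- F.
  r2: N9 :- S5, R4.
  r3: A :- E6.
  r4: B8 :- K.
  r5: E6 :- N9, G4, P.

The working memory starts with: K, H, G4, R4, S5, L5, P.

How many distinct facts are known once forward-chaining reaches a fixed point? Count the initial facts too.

Round 1 — r2, r4, derive N9, B8.
Round 2 — r5, derive E6.
Round 3 — r3, derive A.
Closure: {A, B8, E6, G4, H, K, L5, N9, P, R4, S5} — 11 facts.

11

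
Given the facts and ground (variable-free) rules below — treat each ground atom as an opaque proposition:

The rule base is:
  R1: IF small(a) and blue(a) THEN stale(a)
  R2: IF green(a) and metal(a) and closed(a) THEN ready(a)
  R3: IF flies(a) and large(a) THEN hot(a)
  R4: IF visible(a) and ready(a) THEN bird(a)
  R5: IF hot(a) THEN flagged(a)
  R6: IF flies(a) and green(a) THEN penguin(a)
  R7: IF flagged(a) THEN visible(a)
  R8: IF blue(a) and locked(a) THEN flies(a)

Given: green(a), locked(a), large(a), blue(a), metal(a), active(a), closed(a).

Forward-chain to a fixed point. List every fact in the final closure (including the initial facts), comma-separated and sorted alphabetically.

active(a), bird(a), blue(a), closed(a), flagged(a), flies(a), green(a), hot(a), large(a), locked(a), metal(a), penguin(a), ready(a), visible(a)

Round 1: R2 [IF green(a) and metal(a) and closed(a) THEN ready(a)]; R8 [IF blue(a) and locked(a) THEN flies(a)]. Adds ready(a), flies(a).
Round 2: R3 [IF flies(a) and large(a) THEN hot(a)]; R6 [IF flies(a) and green(a) THEN penguin(a)]. Adds hot(a), penguin(a).
Round 3: R5 [IF hot(a) THEN flagged(a)]. Adds flagged(a).
Round 4: R7 [IF flagged(a) THEN visible(a)]. Adds visible(a).
Round 5: R4 [IF visible(a) and ready(a) THEN bird(a)]. Adds bird(a).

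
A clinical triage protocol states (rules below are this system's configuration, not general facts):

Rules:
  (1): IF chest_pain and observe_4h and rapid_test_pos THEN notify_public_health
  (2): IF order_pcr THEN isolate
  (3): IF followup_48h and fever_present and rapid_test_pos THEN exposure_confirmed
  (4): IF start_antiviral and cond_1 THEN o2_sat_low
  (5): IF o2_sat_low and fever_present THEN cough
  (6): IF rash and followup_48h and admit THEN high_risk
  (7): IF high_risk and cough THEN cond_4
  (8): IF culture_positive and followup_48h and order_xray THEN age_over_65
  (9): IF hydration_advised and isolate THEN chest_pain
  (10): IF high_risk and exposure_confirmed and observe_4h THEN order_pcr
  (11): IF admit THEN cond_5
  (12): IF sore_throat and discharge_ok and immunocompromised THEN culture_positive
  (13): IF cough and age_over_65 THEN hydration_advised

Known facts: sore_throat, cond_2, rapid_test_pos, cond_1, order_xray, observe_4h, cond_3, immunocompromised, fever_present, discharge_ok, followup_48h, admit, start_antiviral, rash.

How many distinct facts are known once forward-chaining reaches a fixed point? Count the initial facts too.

27

Round 1 — (3), (4), (6), (11), (12), derive exposure_confirmed, o2_sat_low, high_risk, cond_5, culture_positive.
Round 2 — (5), (8), (10), derive cough, age_over_65, order_pcr.
Round 3 — (2), (7), (13), derive isolate, cond_4, hydration_advised.
Round 4 — (9), derive chest_pain.
Round 5 — (1), derive notify_public_health.
Closure: {admit, age_over_65, chest_pain, cond_1, cond_2, cond_3, cond_4, cond_5, cough, culture_positive, discharge_ok, exposure_confirmed, fever_present, followup_48h, high_risk, hydration_advised, immunocompromised, isolate, notify_public_health, o2_sat_low, observe_4h, order_pcr, order_xray, rapid_test_pos, rash, sore_throat, start_antiviral} — 27 facts.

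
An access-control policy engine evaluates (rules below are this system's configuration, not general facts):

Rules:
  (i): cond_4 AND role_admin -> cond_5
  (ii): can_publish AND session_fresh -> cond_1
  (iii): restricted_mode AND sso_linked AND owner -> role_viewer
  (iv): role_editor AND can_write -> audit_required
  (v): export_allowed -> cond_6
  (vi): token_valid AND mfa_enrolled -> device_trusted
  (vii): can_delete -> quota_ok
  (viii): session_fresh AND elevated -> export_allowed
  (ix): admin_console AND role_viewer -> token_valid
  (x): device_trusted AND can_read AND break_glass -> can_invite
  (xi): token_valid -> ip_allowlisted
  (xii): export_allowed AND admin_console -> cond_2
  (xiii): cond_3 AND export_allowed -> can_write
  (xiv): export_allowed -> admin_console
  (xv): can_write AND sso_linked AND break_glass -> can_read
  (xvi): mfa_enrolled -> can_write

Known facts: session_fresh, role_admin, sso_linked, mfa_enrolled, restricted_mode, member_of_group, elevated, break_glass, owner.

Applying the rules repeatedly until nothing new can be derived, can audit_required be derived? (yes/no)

no

[1] (iii) [restricted_mode AND sso_linked AND owner -> role_viewer]; (viii) [session_fresh AND elevated -> export_allowed]; (xvi) [mfa_enrolled -> can_write]. ⇒ new: role_viewer, export_allowed, can_write.
[2] (v) [export_allowed -> cond_6]; (xiv) [export_allowed -> admin_console]; (xv) [can_write AND sso_linked AND break_glass -> can_read]. ⇒ new: cond_6, admin_console, can_read.
[3] (ix) [admin_console AND role_viewer -> token_valid]; (xii) [export_allowed AND admin_console -> cond_2]. ⇒ new: token_valid, cond_2.
[4] (vi) [token_valid AND mfa_enrolled -> device_trusted]; (xi) [token_valid -> ip_allowlisted]. ⇒ new: device_trusted, ip_allowlisted.
[5] (x) [device_trusted AND can_read AND break_glass -> can_invite]. ⇒ new: can_invite.
Fixed point reached. audit_required is concluded only by (iv); (iv) needs role_editor (never derived).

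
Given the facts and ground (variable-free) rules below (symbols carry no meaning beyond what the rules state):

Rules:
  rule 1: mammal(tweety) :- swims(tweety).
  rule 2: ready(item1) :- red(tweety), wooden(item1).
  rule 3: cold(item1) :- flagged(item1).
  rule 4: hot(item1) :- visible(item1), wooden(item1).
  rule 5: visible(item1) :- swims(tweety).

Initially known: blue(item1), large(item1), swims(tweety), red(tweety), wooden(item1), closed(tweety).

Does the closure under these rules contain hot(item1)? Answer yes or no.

yes

[1] rule 1 [mammal(tweety) :- swims(tweety).]; rule 2 [ready(item1) :- red(tweety), wooden(item1).]; rule 5 [visible(item1) :- swims(tweety).]. ⇒ new: mammal(tweety), ready(item1), visible(item1).
[2] rule 4 [hot(item1) :- visible(item1), wooden(item1).]. ⇒ new: hot(item1).
hot(item1) appears in round 2, so it is derivable.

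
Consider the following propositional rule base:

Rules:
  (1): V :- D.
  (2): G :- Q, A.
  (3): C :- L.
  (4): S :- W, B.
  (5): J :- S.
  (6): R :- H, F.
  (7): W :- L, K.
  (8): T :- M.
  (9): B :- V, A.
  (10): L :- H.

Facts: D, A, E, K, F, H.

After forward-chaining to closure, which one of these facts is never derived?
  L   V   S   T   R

Round 1 fires (1), (6), (10), giving V, R, L.
Round 2 fires (3), (7), (9), giving C, W, B.
Round 3 fires (4), giving S.
Round 4 fires (5), giving J.
Derived: V (round 1), S (round 3), L (round 1), R (round 1). T never appears in any round.

T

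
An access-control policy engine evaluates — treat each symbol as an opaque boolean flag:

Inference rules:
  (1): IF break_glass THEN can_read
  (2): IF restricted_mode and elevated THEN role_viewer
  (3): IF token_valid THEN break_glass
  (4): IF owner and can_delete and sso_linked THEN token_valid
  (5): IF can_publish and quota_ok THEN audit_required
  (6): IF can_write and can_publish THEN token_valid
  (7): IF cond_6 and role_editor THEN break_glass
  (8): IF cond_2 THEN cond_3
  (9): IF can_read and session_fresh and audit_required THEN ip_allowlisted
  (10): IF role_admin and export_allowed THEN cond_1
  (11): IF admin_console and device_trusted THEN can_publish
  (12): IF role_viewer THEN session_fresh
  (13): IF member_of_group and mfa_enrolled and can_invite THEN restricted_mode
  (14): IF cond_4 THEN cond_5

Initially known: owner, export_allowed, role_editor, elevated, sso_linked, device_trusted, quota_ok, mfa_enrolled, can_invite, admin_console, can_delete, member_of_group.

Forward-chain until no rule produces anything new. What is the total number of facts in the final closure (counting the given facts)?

21

Round 1: (4) [IF owner and can_delete and sso_linked THEN token_valid]; (11) [IF admin_console and device_trusted THEN can_publish]; (13) [IF member_of_group and mfa_enrolled and can_invite THEN restricted_mode]. New: token_valid, can_publish, restricted_mode.
Round 2: (2) [IF restricted_mode and elevated THEN role_viewer]; (3) [IF token_valid THEN break_glass]; (5) [IF can_publish and quota_ok THEN audit_required]. New: role_viewer, break_glass, audit_required.
Round 3: (1) [IF break_glass THEN can_read]; (12) [IF role_viewer THEN session_fresh]. New: can_read, session_fresh.
Round 4: (9) [IF can_read and session_fresh and audit_required THEN ip_allowlisted]. New: ip_allowlisted.
Closure: {admin_console, audit_required, break_glass, can_delete, can_invite, can_publish, can_read, device_trusted, elevated, export_allowed, ip_allowlisted, member_of_group, mfa_enrolled, owner, quota_ok, restricted_mode, role_editor, role_viewer, session_fresh, sso_linked, token_valid} — 21 facts.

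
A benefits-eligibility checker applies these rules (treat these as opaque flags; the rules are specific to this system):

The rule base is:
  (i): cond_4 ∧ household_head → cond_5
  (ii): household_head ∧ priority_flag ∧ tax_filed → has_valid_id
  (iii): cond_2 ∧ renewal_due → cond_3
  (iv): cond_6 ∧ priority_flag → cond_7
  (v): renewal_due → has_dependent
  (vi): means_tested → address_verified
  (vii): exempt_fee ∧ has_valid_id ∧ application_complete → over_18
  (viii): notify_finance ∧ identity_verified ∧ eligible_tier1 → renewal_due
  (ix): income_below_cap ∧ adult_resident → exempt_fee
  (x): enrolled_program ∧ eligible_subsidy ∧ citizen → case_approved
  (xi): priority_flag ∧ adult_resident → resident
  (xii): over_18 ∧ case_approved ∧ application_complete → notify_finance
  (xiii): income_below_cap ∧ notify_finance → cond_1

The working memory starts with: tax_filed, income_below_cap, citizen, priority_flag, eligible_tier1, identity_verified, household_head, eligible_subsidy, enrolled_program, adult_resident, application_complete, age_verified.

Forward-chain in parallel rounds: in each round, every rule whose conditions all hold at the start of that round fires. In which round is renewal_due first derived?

Round 1 fires (ii), (ix), (x), (xi), giving has_valid_id, exempt_fee, case_approved, resident.
Round 2 fires (vii), giving over_18.
Round 3 fires (xii), giving notify_finance.
Round 4 fires (viii), (xiii), giving renewal_due, cond_1.
renewal_due first appears in round 4.

4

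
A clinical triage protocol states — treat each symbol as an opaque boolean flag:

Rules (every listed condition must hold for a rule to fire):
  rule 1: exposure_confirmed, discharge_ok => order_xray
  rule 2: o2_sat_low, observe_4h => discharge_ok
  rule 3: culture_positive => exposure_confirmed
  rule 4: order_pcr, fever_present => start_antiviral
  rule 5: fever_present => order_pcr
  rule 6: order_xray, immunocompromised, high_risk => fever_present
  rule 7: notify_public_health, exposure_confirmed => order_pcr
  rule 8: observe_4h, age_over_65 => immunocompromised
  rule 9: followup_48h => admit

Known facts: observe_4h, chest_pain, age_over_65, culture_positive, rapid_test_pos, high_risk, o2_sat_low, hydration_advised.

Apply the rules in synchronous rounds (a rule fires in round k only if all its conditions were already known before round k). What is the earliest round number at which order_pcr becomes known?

Round 1 fires rule 2, rule 3, rule 8, giving discharge_ok, exposure_confirmed, immunocompromised.
Round 2 fires rule 1, giving order_xray.
Round 3 fires rule 6, giving fever_present.
Round 4 fires rule 5, giving order_pcr.
order_pcr first appears in round 4.

4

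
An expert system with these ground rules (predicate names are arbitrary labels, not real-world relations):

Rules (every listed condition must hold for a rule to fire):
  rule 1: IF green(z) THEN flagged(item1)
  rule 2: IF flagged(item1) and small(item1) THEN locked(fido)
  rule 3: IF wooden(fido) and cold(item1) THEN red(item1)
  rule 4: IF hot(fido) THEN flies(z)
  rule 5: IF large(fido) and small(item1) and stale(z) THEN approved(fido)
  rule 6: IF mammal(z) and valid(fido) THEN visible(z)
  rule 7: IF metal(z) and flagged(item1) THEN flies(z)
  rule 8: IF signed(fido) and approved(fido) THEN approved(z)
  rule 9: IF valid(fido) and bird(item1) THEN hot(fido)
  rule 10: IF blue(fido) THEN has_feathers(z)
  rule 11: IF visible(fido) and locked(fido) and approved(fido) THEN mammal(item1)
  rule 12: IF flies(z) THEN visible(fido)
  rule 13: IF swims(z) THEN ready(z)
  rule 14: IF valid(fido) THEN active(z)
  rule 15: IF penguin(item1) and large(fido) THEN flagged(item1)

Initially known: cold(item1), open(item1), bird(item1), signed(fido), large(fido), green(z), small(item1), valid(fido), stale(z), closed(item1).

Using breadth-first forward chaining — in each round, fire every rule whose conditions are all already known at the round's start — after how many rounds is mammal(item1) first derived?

4

Round 1: rule 1 [IF green(z) THEN flagged(item1)]; rule 5 [IF large(fido) and small(item1) and stale(z) THEN approved(fido)]; rule 9 [IF valid(fido) and bird(item1) THEN hot(fido)]; rule 14 [IF valid(fido) THEN active(z)]. Adds flagged(item1), approved(fido), hot(fido), active(z).
Round 2: rule 2 [IF flagged(item1) and small(item1) THEN locked(fido)]; rule 4 [IF hot(fido) THEN flies(z)]; rule 8 [IF signed(fido) and approved(fido) THEN approved(z)]. Adds locked(fido), flies(z), approved(z).
Round 3: rule 12 [IF flies(z) THEN visible(fido)]. Adds visible(fido).
Round 4: rule 11 [IF visible(fido) and locked(fido) and approved(fido) THEN mammal(item1)]. Adds mammal(item1).
mammal(item1) first appears in round 4.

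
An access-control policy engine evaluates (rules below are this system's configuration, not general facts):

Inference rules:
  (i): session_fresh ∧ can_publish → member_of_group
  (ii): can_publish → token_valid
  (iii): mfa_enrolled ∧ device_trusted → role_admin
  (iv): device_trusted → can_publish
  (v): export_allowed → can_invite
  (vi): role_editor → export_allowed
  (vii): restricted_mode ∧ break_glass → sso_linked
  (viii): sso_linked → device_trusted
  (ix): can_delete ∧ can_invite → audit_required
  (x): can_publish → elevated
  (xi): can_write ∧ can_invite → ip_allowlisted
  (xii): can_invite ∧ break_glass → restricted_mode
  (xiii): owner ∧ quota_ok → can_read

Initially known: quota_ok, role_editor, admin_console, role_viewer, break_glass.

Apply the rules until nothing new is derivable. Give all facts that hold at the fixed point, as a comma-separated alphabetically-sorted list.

Round 1 fires (vi), giving export_allowed.
Round 2 fires (v), giving can_invite.
Round 3 fires (xii), giving restricted_mode.
Round 4 fires (vii), giving sso_linked.
Round 5 fires (viii), giving device_trusted.
Round 6 fires (iv), giving can_publish.
Round 7 fires (ii), (x), giving token_valid, elevated.

admin_console, break_glass, can_invite, can_publish, device_trusted, elevated, export_allowed, quota_ok, restricted_mode, role_editor, role_viewer, sso_linked, token_valid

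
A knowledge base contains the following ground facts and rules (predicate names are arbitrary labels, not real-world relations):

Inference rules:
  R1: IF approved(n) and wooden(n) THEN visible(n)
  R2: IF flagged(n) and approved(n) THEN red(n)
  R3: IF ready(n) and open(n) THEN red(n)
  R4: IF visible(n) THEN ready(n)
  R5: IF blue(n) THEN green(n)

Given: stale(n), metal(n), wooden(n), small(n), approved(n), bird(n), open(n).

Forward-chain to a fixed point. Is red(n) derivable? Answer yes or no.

yes

Round 1: R1 [IF approved(n) and wooden(n) THEN visible(n)]. New: visible(n).
Round 2: R4 [IF visible(n) THEN ready(n)]. New: ready(n).
Round 3: R3 [IF ready(n) and open(n) THEN red(n)]. New: red(n).
red(n) appears in round 3, so it is derivable.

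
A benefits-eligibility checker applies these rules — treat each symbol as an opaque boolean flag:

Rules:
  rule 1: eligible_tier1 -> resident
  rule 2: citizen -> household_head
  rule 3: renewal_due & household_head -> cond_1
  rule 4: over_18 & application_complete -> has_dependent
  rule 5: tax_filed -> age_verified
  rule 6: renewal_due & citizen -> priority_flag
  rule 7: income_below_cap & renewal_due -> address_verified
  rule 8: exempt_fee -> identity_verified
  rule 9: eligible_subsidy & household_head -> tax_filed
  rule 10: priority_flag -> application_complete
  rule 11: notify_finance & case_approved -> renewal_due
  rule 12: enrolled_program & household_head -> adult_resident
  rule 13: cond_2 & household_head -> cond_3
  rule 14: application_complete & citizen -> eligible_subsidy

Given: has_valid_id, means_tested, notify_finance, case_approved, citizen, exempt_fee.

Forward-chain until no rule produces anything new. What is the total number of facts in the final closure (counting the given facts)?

Round 1 fires rule 2, rule 8, rule 11, giving household_head, identity_verified, renewal_due.
Round 2 fires rule 3, rule 6, giving cond_1, priority_flag.
Round 3 fires rule 10, giving application_complete.
Round 4 fires rule 14, giving eligible_subsidy.
Round 5 fires rule 9, giving tax_filed.
Round 6 fires rule 5, giving age_verified.
Closure: {age_verified, application_complete, case_approved, citizen, cond_1, eligible_subsidy, exempt_fee, has_valid_id, household_head, identity_verified, means_tested, notify_finance, priority_flag, renewal_due, tax_filed} — 15 facts.

15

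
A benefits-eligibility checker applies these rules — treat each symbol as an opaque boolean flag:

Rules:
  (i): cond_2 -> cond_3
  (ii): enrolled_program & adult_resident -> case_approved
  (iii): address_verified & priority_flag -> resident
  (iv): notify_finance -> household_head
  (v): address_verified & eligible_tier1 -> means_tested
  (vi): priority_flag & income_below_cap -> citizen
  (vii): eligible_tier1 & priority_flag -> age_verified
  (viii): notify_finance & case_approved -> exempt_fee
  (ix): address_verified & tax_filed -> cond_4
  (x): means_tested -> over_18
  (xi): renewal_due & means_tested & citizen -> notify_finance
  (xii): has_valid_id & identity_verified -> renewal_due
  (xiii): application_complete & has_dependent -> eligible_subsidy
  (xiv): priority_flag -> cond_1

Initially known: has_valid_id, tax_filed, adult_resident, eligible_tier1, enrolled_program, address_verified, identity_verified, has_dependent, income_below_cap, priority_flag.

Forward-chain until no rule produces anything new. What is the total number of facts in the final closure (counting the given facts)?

22

Round 1 fires (ii), (iii), (v), (vi), (vii), (ix), (xii), (xiv), giving case_approved, resident, means_tested, citizen, age_verified, cond_4, renewal_due, cond_1.
Round 2 fires (x), (xi), giving over_18, notify_finance.
Round 3 fires (iv), (viii), giving household_head, exempt_fee.
Closure: {address_verified, adult_resident, age_verified, case_approved, citizen, cond_1, cond_4, eligible_tier1, enrolled_program, exempt_fee, has_dependent, has_valid_id, household_head, identity_verified, income_below_cap, means_tested, notify_finance, over_18, priority_flag, renewal_due, resident, tax_filed} — 22 facts.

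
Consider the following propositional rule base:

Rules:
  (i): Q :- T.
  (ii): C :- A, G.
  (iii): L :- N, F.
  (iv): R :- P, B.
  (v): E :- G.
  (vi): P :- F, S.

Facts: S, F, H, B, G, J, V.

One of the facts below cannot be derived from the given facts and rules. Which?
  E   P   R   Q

Round 1 fires (v), (vi), giving E, P.
Round 2 fires (iv), giving R.
Derived: E (round 1), P (round 1), R (round 2). Q never appears in any round.

Q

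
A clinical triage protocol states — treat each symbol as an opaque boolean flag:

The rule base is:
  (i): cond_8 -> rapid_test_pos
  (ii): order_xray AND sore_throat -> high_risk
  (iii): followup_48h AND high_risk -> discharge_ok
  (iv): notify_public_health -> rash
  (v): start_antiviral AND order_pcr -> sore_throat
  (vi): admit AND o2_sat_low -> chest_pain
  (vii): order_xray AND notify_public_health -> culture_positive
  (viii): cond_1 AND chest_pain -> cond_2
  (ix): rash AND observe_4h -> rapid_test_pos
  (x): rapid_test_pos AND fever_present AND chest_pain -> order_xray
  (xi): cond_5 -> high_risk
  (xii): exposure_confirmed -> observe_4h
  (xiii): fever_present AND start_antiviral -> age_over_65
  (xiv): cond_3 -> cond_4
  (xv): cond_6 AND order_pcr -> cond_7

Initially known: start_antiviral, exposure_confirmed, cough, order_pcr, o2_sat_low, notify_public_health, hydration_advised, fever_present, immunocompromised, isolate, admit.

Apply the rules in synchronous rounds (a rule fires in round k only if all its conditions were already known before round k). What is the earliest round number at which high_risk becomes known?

Round 1: (iv) [notify_public_health -> rash]; (v) [start_antiviral AND order_pcr -> sore_throat]; (vi) [admit AND o2_sat_low -> chest_pain]; (xii) [exposure_confirmed -> observe_4h]; (xiii) [fever_present AND start_antiviral -> age_over_65]. Adds rash, sore_throat, chest_pain, observe_4h, age_over_65.
Round 2: (ix) [rash AND observe_4h -> rapid_test_pos]. Adds rapid_test_pos.
Round 3: (x) [rapid_test_pos AND fever_present AND chest_pain -> order_xray]. Adds order_xray.
Round 4: (ii) [order_xray AND sore_throat -> high_risk]; (vii) [order_xray AND notify_public_health -> culture_positive]. Adds high_risk, culture_positive.
high_risk first appears in round 4.

4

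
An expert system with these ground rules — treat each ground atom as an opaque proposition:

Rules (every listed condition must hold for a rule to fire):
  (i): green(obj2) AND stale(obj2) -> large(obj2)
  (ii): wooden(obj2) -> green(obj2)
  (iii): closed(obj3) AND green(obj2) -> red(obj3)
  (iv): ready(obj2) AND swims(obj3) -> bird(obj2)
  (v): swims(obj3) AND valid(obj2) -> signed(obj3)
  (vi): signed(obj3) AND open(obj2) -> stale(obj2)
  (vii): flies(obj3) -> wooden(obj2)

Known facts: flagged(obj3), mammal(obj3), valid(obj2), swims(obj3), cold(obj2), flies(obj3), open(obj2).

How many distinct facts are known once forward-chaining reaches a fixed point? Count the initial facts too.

12

[1] (v) [swims(obj3) AND valid(obj2) -> signed(obj3)]; (vii) [flies(obj3) -> wooden(obj2)]. ⇒ new: signed(obj3), wooden(obj2).
[2] (ii) [wooden(obj2) -> green(obj2)]; (vi) [signed(obj3) AND open(obj2) -> stale(obj2)]. ⇒ new: green(obj2), stale(obj2).
[3] (i) [green(obj2) AND stale(obj2) -> large(obj2)]. ⇒ new: large(obj2).
Closure: {cold(obj2), flagged(obj3), flies(obj3), green(obj2), large(obj2), mammal(obj3), open(obj2), signed(obj3), stale(obj2), swims(obj3), valid(obj2), wooden(obj2)} — 12 facts.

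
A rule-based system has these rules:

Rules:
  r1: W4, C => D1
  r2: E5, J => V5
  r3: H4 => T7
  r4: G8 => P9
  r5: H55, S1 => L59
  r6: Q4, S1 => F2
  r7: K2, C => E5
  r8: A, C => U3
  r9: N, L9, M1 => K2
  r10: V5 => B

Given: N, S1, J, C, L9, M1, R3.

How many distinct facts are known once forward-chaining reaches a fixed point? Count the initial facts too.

11

[1] r9 [N, L9, M1 => K2]. ⇒ new: K2.
[2] r7 [K2, C => E5]. ⇒ new: E5.
[3] r2 [E5, J => V5]. ⇒ new: V5.
[4] r10 [V5 => B]. ⇒ new: B.
Closure: {B, C, E5, J, K2, L9, M1, N, R3, S1, V5} — 11 facts.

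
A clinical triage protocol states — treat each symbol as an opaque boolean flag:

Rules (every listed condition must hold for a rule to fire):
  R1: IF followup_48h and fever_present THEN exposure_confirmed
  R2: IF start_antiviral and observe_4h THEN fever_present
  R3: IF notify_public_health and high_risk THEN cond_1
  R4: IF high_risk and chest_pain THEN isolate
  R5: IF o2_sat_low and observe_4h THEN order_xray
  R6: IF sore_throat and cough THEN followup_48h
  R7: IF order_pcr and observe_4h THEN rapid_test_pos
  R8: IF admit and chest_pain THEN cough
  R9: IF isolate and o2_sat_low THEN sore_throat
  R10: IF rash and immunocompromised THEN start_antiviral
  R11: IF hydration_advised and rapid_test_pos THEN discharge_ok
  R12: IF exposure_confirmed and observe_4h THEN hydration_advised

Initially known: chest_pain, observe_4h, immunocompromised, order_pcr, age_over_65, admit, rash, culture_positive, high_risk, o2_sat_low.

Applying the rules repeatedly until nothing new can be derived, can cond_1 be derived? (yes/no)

Round 1: R4 [IF high_risk and chest_pain THEN isolate]; R5 [IF o2_sat_low and observe_4h THEN order_xray]; R7 [IF order_pcr and observe_4h THEN rapid_test_pos]; R8 [IF admit and chest_pain THEN cough]; R10 [IF rash and immunocompromised THEN start_antiviral]. Adds isolate, order_xray, rapid_test_pos, cough, start_antiviral.
Round 2: R2 [IF start_antiviral and observe_4h THEN fever_present]; R9 [IF isolate and o2_sat_low THEN sore_throat]. Adds fever_present, sore_throat.
Round 3: R6 [IF sore_throat and cough THEN followup_48h]. Adds followup_48h.
Round 4: R1 [IF followup_48h and fever_present THEN exposure_confirmed]. Adds exposure_confirmed.
Round 5: R12 [IF exposure_confirmed and observe_4h THEN hydration_advised]. Adds hydration_advised.
Round 6: R11 [IF hydration_advised and rapid_test_pos THEN discharge_ok]. Adds discharge_ok.
Fixed point reached. cond_1 is concluded only by R3; R3 needs notify_public_health (never derived).

no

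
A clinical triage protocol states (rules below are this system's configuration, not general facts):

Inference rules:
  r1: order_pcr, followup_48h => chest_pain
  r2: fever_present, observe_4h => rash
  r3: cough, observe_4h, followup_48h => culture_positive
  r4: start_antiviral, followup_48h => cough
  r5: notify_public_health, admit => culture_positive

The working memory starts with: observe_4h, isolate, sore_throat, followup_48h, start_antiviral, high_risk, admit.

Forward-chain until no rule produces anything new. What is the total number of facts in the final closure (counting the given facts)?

[1] r4 [start_antiviral, followup_48h => cough]. ⇒ new: cough.
[2] r3 [cough, observe_4h, followup_48h => culture_positive]. ⇒ new: culture_positive.
Closure: {admit, cough, culture_positive, followup_48h, high_risk, isolate, observe_4h, sore_throat, start_antiviral} — 9 facts.

9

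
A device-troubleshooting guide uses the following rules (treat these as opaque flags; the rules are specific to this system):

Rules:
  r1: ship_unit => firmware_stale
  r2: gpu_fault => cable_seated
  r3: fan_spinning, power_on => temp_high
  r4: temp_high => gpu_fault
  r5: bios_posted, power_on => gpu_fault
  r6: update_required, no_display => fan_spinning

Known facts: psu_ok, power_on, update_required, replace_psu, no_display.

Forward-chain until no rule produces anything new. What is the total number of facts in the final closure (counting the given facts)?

[1] r6 [update_required, no_display => fan_spinning]. ⇒ new: fan_spinning.
[2] r3 [fan_spinning, power_on => temp_high]. ⇒ new: temp_high.
[3] r4 [temp_high => gpu_fault]. ⇒ new: gpu_fault.
[4] r2 [gpu_fault => cable_seated]. ⇒ new: cable_seated.
Closure: {cable_seated, fan_spinning, gpu_fault, no_display, power_on, psu_ok, replace_psu, temp_high, update_required} — 9 facts.

9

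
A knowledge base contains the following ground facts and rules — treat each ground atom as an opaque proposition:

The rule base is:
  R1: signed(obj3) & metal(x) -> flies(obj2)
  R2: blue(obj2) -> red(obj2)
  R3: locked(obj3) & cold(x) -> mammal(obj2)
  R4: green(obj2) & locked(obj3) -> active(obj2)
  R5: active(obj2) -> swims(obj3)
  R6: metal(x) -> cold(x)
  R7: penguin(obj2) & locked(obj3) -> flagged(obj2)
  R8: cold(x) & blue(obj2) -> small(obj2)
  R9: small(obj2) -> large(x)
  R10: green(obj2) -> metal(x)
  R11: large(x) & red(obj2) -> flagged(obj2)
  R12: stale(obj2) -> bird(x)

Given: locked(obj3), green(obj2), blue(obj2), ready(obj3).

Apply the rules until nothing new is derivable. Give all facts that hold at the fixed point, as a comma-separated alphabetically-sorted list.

active(obj2), blue(obj2), cold(x), flagged(obj2), green(obj2), large(x), locked(obj3), mammal(obj2), metal(x), ready(obj3), red(obj2), small(obj2), swims(obj3)

[1] R2 [blue(obj2) -> red(obj2)]; R4 [green(obj2) & locked(obj3) -> active(obj2)]; R10 [green(obj2) -> metal(x)]. ⇒ new: red(obj2), active(obj2), metal(x).
[2] R5 [active(obj2) -> swims(obj3)]; R6 [metal(x) -> cold(x)]. ⇒ new: swims(obj3), cold(x).
[3] R3 [locked(obj3) & cold(x) -> mammal(obj2)]; R8 [cold(x) & blue(obj2) -> small(obj2)]. ⇒ new: mammal(obj2), small(obj2).
[4] R9 [small(obj2) -> large(x)]. ⇒ new: large(x).
[5] R11 [large(x) & red(obj2) -> flagged(obj2)]. ⇒ new: flagged(obj2).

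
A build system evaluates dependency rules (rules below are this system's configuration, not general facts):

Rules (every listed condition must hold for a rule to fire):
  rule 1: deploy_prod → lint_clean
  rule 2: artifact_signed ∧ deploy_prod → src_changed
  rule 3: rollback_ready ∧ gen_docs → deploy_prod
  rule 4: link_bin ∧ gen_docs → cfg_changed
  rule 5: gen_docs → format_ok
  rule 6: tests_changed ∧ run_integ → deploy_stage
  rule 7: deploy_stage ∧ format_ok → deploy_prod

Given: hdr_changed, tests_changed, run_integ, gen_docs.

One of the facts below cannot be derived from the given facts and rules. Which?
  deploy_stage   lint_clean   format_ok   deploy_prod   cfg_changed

cfg_changed

Round 1: rule 5 [gen_docs → format_ok]; rule 6 [tests_changed ∧ run_integ → deploy_stage]. New: format_ok, deploy_stage.
Round 2: rule 7 [deploy_stage ∧ format_ok → deploy_prod]. New: deploy_prod.
Round 3: rule 1 [deploy_prod → lint_clean]. New: lint_clean.
Derived: deploy_stage (round 1), lint_clean (round 3), format_ok (round 1), deploy_prod (round 2). cfg_changed never appears in any round.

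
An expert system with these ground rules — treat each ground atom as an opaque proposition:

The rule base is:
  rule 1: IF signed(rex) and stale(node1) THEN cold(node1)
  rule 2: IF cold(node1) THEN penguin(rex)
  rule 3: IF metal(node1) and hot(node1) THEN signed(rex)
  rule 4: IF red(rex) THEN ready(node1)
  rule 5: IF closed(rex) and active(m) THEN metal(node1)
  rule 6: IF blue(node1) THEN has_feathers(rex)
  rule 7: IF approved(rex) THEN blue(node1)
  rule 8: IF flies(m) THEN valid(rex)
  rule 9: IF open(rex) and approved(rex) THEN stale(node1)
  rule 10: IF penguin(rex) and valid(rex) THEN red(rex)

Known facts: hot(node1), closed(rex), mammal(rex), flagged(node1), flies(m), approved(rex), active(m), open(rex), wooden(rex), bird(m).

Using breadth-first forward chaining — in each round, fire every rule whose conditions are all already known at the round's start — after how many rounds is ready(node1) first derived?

Round 1: rule 5 [IF closed(rex) and active(m) THEN metal(node1)]; rule 7 [IF approved(rex) THEN blue(node1)]; rule 8 [IF flies(m) THEN valid(rex)]; rule 9 [IF open(rex) and approved(rex) THEN stale(node1)]. Adds metal(node1), blue(node1), valid(rex), stale(node1).
Round 2: rule 3 [IF metal(node1) and hot(node1) THEN signed(rex)]; rule 6 [IF blue(node1) THEN has_feathers(rex)]. Adds signed(rex), has_feathers(rex).
Round 3: rule 1 [IF signed(rex) and stale(node1) THEN cold(node1)]. Adds cold(node1).
Round 4: rule 2 [IF cold(node1) THEN penguin(rex)]. Adds penguin(rex).
Round 5: rule 10 [IF penguin(rex) and valid(rex) THEN red(rex)]. Adds red(rex).
Round 6: rule 4 [IF red(rex) THEN ready(node1)]. Adds ready(node1).
ready(node1) first appears in round 6.

6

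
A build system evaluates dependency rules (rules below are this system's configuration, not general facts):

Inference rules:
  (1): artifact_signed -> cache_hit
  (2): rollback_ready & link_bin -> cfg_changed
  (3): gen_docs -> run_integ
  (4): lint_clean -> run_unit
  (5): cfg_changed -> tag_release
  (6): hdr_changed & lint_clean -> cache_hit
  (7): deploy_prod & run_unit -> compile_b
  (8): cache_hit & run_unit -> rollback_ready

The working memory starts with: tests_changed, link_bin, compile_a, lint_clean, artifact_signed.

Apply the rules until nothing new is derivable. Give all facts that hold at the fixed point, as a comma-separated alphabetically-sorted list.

Round 1 fires (1), (4), giving cache_hit, run_unit.
Round 2 fires (8), giving rollback_ready.
Round 3 fires (2), giving cfg_changed.
Round 4 fires (5), giving tag_release.

artifact_signed, cache_hit, cfg_changed, compile_a, link_bin, lint_clean, rollback_ready, run_unit, tag_release, tests_changed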